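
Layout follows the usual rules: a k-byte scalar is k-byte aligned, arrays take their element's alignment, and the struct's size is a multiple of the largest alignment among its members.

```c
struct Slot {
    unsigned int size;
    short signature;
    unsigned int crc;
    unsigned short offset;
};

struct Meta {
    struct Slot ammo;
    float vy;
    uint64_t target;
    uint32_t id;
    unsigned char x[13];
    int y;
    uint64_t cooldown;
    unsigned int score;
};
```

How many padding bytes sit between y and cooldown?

Slot: 0..4  size  (4B, 4-aligned); 4..6  signature  (2B, 2-aligned); 6..8  -- padding (2B); 8..12  crc  (4B, 4-aligned); 12..14  offset  (2B, 2-aligned); 14..16  -- tail padding (2B); sizeof = 16, alignof = 4
0..16  ammo  (16B, 4-aligned)
16..20  vy  (4B, 4-aligned)
20..24  -- padding (4B)
24..32  target  (8B, 8-aligned)
32..36  id  (4B, 4-aligned)
36..49  x  (13B, 1-aligned)
49..52  -- padding (3B)
52..56  y  (4B, 4-aligned)
56..64  cooldown  (8B, 8-aligned)

0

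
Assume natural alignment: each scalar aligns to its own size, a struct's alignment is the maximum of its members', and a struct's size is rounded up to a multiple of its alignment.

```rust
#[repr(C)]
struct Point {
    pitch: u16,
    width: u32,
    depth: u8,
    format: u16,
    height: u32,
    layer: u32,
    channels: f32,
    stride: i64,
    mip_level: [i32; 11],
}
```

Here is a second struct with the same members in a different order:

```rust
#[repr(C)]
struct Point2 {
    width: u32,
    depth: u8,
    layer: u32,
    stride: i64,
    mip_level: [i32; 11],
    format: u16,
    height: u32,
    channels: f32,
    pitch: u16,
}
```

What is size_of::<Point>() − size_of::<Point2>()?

-8

@0: pitch [2B, align 2] → 2
+2 pad (align 4)
@4: width [4B, align 4] → 8
@8: depth [1B, align 1] → 9
+1 pad (align 2)
@10: format [2B, align 2] → 12
@12: height [4B, align 4] → 16
@16: layer [4B, align 4] → 20
@20: channels [4B, align 4] → 24
@24: stride [8B, align 8] → 32
@32: mip_level [44B, align 4] → 76
+4 tail pad (align 8)
size 80, align 8
— Point2 —
@0: width [4B, align 4] → 4
@4: depth [1B, align 1] → 5
+3 pad (align 4)
@8: layer [4B, align 4] → 12
+4 pad (align 8)
@16: stride [8B, align 8] → 24
@24: mip_level [44B, align 4] → 68
@68: format [2B, align 2] → 70
+2 pad (align 4)
@72: height [4B, align 4] → 76
@76: channels [4B, align 4] → 80
@80: pitch [2B, align 2] → 82
+6 tail pad (align 8)
size 88, align 8
80 − 88 = -8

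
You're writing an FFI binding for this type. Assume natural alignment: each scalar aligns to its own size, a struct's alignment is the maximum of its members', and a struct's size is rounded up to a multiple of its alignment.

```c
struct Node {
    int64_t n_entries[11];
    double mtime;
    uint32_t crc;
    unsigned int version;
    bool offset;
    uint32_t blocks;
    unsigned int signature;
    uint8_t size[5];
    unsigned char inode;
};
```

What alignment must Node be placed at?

8

member alignments: n_entries=8, mtime=8, crc=4, version=4, offset=1, blocks=4, signature=4, size=1, inode=1
max = 8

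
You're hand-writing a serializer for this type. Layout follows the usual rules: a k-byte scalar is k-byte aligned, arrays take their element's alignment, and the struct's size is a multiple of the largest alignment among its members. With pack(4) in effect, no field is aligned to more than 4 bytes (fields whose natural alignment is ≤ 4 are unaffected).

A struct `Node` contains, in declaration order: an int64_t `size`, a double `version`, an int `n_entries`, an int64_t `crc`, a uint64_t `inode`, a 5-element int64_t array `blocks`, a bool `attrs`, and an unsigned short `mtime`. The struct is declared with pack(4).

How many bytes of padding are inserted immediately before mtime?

0..8  size  (8B, 4-aligned)
8..16  version  (8B, 4-aligned)
16..20  n_entries  (4B, 4-aligned)
20..28  crc  (8B, 4-aligned)
28..36  inode  (8B, 4-aligned)
36..76  blocks  (40B, 4-aligned)
76..77  attrs  (1B, 1-aligned)
77..78  -- padding (1B)
78..80  mtime  (2B, 2-aligned)

1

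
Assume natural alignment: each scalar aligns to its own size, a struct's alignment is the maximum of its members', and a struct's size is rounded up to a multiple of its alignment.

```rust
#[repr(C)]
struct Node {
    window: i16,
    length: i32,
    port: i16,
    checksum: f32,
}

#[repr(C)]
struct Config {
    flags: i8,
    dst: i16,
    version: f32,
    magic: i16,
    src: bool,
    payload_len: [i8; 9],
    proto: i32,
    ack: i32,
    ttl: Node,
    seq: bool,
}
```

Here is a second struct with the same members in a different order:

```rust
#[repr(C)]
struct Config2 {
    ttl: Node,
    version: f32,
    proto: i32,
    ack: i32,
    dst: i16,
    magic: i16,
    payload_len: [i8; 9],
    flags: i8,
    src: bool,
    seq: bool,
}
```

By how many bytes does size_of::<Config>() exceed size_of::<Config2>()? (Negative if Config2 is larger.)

4

Node: 0..2  window  (2B, 2-aligned); 2..4  -- padding (2B); 4..8  length  (4B, 4-aligned); 8..10  port  (2B, 2-aligned); 10..12  -- padding (2B); 12..16  checksum  (4B, 4-aligned); sizeof = 16, alignof = 4
0..1  flags  (1B, 1-aligned)
1..2  -- padding (1B)
2..4  dst  (2B, 2-aligned)
4..8  version  (4B, 4-aligned)
8..10  magic  (2B, 2-aligned)
10..11  src  (1B, 1-aligned)
11..20  payload_len  (9B, 1-aligned)
20..24  proto  (4B, 4-aligned)
24..28  ack  (4B, 4-aligned)
28..44  ttl  (16B, 4-aligned)
44..45  seq  (1B, 1-aligned)
45..48  -- tail padding (3B)
sizeof = 48, alignof = 4
— Config2 —
0..16  ttl  (16B, 4-aligned)
16..20  version  (4B, 4-aligned)
20..24  proto  (4B, 4-aligned)
24..28  ack  (4B, 4-aligned)
28..30  dst  (2B, 2-aligned)
30..32  magic  (2B, 2-aligned)
32..41  payload_len  (9B, 1-aligned)
41..42  flags  (1B, 1-aligned)
42..43  src  (1B, 1-aligned)
43..44  seq  (1B, 1-aligned)
sizeof = 44, alignof = 4
48 − 44 = 4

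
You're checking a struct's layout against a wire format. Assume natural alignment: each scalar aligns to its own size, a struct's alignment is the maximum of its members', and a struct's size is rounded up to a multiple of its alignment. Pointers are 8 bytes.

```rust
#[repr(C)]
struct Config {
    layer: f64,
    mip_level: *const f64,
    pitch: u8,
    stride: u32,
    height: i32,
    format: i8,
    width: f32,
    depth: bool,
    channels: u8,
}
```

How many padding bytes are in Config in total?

8

0..8  layer  (8B, 8-aligned)
8..16  mip_level  (8B, 8-aligned)
16..17  pitch  (1B, 1-aligned)
17..20  -- padding (3B)
20..24  stride  (4B, 4-aligned)
24..28  height  (4B, 4-aligned)
28..29  format  (1B, 1-aligned)
29..32  -- padding (3B)
32..36  width  (4B, 4-aligned)
36..37  depth  (1B, 1-aligned)
37..38  channels  (1B, 1-aligned)
38..40  -- tail padding (2B)
sizeof = 40, alignof = 8
data bytes 32, size 40 → padding 8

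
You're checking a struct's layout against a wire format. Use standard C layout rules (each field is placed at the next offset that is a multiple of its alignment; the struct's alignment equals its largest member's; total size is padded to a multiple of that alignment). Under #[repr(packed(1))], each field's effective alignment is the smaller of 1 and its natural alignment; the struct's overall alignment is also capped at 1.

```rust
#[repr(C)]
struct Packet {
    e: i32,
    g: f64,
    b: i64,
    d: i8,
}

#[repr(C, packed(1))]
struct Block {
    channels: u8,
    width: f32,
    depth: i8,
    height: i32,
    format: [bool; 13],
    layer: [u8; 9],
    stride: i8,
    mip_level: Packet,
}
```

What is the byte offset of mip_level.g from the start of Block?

41

Packet: e at 0 (size 4, align 4) → ends 4; pad 4 to align 8 for g; g at 8 (size 8, align 8) → ends 16; b at 16 (size 8, align 8) → ends 24; d at 24 (size 1, align 1) → ends 25; tail pad 7 to reach multiple of 8; total 32 bytes, alignment 8
channels at 0 (size 1, align 1) → ends 1
width at 1 (size 4, align 1) → ends 5
depth at 5 (size 1, align 1) → ends 6
height at 6 (size 4, align 1) → ends 10
format at 10 (size 13, align 1) → ends 23
layer at 23 (size 9, align 1) → ends 32
stride at 32 (size 1, align 1) → ends 33
mip_level at 33 (size 32, align 1) → ends 65
within Packet: g at 8
33 + 8 = 41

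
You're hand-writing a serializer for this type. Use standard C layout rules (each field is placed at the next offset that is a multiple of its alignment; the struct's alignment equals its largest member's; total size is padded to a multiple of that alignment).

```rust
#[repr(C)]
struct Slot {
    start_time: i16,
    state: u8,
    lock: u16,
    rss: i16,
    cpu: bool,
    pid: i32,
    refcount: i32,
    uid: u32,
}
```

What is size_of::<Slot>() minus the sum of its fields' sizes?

0..2  start_time  (2B, 2-aligned)
2..3  state  (1B, 1-aligned)
3..4  -- padding (1B)
4..6  lock  (2B, 2-aligned)
6..8  rss  (2B, 2-aligned)
8..9  cpu  (1B, 1-aligned)
9..12  -- padding (3B)
12..16  pid  (4B, 4-aligned)
16..20  refcount  (4B, 4-aligned)
20..24  uid  (4B, 4-aligned)
sizeof = 24, alignof = 4
data bytes 20, size 24 → padding 4

4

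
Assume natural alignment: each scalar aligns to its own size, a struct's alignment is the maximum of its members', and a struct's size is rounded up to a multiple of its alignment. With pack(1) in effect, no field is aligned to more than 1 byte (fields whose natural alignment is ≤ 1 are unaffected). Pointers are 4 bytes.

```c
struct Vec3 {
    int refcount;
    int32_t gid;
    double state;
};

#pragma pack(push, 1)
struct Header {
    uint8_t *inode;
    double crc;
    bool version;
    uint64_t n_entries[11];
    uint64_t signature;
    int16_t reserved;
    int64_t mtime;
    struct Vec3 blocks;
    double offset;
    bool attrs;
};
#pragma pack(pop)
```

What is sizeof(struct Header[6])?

Vec3: @0: refcount [4B, align 4] → 4; @4: gid [4B, align 4] → 8; @8: state [8B, align 8] → 16; size 16, align 8
@0: inode [4B, align 1] → 4
@4: crc [8B, align 1] → 12
@12: version [1B, align 1] → 13
@13: n_entries [88B, align 1] → 101
@101: signature [8B, align 1] → 109
@109: reserved [2B, align 1] → 111
@111: mtime [8B, align 1] → 119
@119: blocks [16B, align 1] → 135
@135: offset [8B, align 1] → 143
@143: attrs [1B, align 1] → 144
size 144, align 1
array of 6: 6 × 144 = 864

864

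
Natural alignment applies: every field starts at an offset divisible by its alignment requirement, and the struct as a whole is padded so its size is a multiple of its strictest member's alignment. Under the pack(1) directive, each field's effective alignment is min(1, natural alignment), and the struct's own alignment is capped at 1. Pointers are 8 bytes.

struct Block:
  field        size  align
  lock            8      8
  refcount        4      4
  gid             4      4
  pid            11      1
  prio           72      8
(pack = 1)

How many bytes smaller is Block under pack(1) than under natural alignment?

natural layout:
  @0: lock [8B, align 8] → 8
  @8: refcount [4B, align 4] → 12
  @12: gid [4B, align 4] → 16
  @16: pid [11B, align 1] → 27
  +5 pad (align 8)
  @32: prio [72B, align 8] → 104
  size 104, align 8
packed(1) layout:
  @0: lock [8B, align 1] → 8
  @8: refcount [4B, align 1] → 12
  @12: gid [4B, align 1] → 16
  @16: pid [11B, align 1] → 27
  @27: prio [72B, align 1] → 99
  size 99, align 1
104 − 99 = 5

5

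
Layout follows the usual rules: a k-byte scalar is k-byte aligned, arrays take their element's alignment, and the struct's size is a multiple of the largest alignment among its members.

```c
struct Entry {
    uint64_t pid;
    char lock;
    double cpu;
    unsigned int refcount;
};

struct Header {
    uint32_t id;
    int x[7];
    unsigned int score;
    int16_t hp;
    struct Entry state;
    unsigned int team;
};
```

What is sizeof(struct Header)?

80 bytes

Entry: @0: pid [8B, align 8] → 8; @8: lock [1B, align 1] → 9; +7 pad (align 8); @16: cpu [8B, align 8] → 24; @24: refcount [4B, align 4] → 28; +4 tail pad (align 8); size 32, align 8
@0: id [4B, align 4] → 4
@4: x [28B, align 4] → 32
@32: score [4B, align 4] → 36
@36: hp [2B, align 2] → 38
+2 pad (align 8)
@40: state [32B, align 8] → 72
@72: team [4B, align 4] → 76
+4 tail pad (align 8)
size 80, align 8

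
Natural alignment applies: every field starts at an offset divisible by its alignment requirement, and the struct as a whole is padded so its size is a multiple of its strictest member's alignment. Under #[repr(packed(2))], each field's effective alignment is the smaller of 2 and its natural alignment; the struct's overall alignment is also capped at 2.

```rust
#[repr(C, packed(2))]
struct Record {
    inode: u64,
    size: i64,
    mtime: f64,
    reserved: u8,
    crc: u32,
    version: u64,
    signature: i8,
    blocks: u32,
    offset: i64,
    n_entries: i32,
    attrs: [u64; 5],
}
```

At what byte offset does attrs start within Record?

56

@0: inode [8B, align 2] → 8
@8: size [8B, align 2] → 16
@16: mtime [8B, align 2] → 24
@24: reserved [1B, align 1] → 25
+1 pad (align 2)
@26: crc [4B, align 2] → 30
@30: version [8B, align 2] → 38
@38: signature [1B, align 1] → 39
+1 pad (align 2)
@40: blocks [4B, align 2] → 44
@44: offset [8B, align 2] → 52
@52: n_entries [4B, align 2] → 56
@56: attrs [40B, align 2] → 96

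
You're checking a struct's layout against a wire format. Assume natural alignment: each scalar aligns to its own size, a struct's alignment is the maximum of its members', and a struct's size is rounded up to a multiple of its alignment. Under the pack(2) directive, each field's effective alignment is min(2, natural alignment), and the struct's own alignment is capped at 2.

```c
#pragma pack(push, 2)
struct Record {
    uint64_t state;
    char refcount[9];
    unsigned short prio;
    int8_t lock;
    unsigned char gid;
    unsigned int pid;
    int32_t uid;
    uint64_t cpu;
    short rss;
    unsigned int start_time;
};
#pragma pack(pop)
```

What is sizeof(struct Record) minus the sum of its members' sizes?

1

@0: state [8B, align 2] → 8
@8: refcount [9B, align 1] → 17
+1 pad (align 2)
@18: prio [2B, align 2] → 20
@20: lock [1B, align 1] → 21
@21: gid [1B, align 1] → 22
@22: pid [4B, align 2] → 26
@26: uid [4B, align 2] → 30
@30: cpu [8B, align 2] → 38
@38: rss [2B, align 2] → 40
@40: start_time [4B, align 2] → 44
size 44, align 2
data bytes 43, size 44 → padding 1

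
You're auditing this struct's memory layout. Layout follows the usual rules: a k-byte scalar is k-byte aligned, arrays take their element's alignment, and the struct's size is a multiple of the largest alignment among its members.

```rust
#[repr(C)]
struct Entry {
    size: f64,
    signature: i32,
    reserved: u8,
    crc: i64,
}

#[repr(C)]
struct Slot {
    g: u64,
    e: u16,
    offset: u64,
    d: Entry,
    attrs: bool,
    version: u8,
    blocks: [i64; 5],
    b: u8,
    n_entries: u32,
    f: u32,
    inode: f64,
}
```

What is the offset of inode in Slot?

112

Entry: @0: size [8B, align 8] → 8; @8: signature [4B, align 4] → 12; @12: reserved [1B, align 1] → 13; +3 pad (align 8); @16: crc [8B, align 8] → 24; size 24, align 8
@0: g [8B, align 8] → 8
@8: e [2B, align 2] → 10
+6 pad (align 8)
@16: offset [8B, align 8] → 24
@24: d [24B, align 8] → 48
@48: attrs [1B, align 1] → 49
@49: version [1B, align 1] → 50
+6 pad (align 8)
@56: blocks [40B, align 8] → 96
@96: b [1B, align 1] → 97
+3 pad (align 4)
@100: n_entries [4B, align 4] → 104
@104: f [4B, align 4] → 108
+4 pad (align 8)
@112: inode [8B, align 8] → 120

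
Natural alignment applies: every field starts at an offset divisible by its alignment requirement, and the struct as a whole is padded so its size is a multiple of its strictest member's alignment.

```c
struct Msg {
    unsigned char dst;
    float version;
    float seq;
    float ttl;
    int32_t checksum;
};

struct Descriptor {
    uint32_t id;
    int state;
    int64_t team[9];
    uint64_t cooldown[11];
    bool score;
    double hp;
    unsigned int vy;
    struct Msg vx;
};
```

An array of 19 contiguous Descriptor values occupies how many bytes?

3952

Msg: @0: dst [1B, align 1] → 1; +3 pad (align 4); @4: version [4B, align 4] → 8; @8: seq [4B, align 4] → 12; @12: ttl [4B, align 4] → 16; @16: checksum [4B, align 4] → 20; size 20, align 4
@0: id [4B, align 4] → 4
@4: state [4B, align 4] → 8
@8: team [72B, align 8] → 80
@80: cooldown [88B, align 8] → 168
@168: score [1B, align 1] → 169
+7 pad (align 8)
@176: hp [8B, align 8] → 184
@184: vy [4B, align 4] → 188
@188: vx [20B, align 4] → 208
size 208, align 8
array of 19: 19 × 208 = 3952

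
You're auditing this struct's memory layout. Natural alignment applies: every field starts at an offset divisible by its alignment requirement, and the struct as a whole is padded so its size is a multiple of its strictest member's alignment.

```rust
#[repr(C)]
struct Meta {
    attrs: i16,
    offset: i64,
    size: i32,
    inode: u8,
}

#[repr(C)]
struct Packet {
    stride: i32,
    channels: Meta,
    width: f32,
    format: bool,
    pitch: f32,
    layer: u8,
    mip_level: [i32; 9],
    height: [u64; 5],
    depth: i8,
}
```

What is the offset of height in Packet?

88

Meta: @0: attrs [2B, align 2] → 2; +6 pad (align 8); @8: offset [8B, align 8] → 16; @16: size [4B, align 4] → 20; @20: inode [1B, align 1] → 21; +3 tail pad (align 8); size 24, align 8
@0: stride [4B, align 4] → 4
+4 pad (align 8)
@8: channels [24B, align 8] → 32
@32: width [4B, align 4] → 36
@36: format [1B, align 1] → 37
+3 pad (align 4)
@40: pitch [4B, align 4] → 44
@44: layer [1B, align 1] → 45
+3 pad (align 4)
@48: mip_level [36B, align 4] → 84
+4 pad (align 8)
@88: height [40B, align 8] → 128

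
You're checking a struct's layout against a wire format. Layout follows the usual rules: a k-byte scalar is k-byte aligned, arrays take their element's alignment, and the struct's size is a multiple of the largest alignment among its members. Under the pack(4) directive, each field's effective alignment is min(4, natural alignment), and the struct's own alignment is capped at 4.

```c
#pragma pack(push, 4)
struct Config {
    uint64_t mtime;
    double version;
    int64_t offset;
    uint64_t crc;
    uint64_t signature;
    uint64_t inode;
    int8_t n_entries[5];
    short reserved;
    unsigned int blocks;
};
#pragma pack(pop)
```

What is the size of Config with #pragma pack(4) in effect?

60

@0: mtime [8B, align 4] → 8
@8: version [8B, align 4] → 16
@16: offset [8B, align 4] → 24
@24: crc [8B, align 4] → 32
@32: signature [8B, align 4] → 40
@40: inode [8B, align 4] → 48
@48: n_entries [5B, align 1] → 53
+1 pad (align 2)
@54: reserved [2B, align 2] → 56
@56: blocks [4B, align 4] → 60
size 60, align 4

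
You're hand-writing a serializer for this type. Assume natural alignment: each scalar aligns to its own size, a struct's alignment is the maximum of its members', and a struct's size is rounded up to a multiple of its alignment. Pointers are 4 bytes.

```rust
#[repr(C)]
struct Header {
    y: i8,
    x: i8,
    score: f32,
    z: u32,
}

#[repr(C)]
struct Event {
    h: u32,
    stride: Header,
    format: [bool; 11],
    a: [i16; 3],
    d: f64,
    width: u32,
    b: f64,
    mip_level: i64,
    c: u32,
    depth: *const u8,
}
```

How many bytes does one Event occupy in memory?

80

Header: @0: y [1B, align 1] → 1; @1: x [1B, align 1] → 2; +2 pad (align 4); @4: score [4B, align 4] → 8; @8: z [4B, align 4] → 12; size 12, align 4
@0: h [4B, align 4] → 4
@4: stride [12B, align 4] → 16
@16: format [11B, align 1] → 27
+1 pad (align 2)
@28: a [6B, align 2] → 34
+6 pad (align 8)
@40: d [8B, align 8] → 48
@48: width [4B, align 4] → 52
+4 pad (align 8)
@56: b [8B, align 8] → 64
@64: mip_level [8B, align 8] → 72
@72: c [4B, align 4] → 76
@76: depth [4B, align 4] → 80
size 80, align 8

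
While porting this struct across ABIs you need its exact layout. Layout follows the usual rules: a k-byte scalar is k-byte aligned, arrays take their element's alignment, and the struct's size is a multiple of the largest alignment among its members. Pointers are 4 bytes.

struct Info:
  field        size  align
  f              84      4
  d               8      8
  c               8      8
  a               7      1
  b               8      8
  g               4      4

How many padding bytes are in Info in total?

@0: f [84B, align 4] → 84
+4 pad (align 8)
@88: d [8B, align 8] → 96
@96: c [8B, align 8] → 104
@104: a [7B, align 1] → 111
+1 pad (align 8)
@112: b [8B, align 8] → 120
@120: g [4B, align 4] → 124
+4 tail pad (align 8)
size 128, align 8
data bytes 119, size 128 → padding 9

9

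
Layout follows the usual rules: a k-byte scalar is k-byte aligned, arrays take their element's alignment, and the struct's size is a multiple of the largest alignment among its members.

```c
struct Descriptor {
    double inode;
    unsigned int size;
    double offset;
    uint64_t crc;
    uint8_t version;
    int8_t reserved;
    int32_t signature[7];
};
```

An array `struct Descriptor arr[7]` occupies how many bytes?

448

@0: inode [8B, align 8] → 8
@8: size [4B, align 4] → 12
+4 pad (align 8)
@16: offset [8B, align 8] → 24
@24: crc [8B, align 8] → 32
@32: version [1B, align 1] → 33
@33: reserved [1B, align 1] → 34
+2 pad (align 4)
@36: signature [28B, align 4] → 64
size 64, align 8
array of 7: 7 × 64 = 448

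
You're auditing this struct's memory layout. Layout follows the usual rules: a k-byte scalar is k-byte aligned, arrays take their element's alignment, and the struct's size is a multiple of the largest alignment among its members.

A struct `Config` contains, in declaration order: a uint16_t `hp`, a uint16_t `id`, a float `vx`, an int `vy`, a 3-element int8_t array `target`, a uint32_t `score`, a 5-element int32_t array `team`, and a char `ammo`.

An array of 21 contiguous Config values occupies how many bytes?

924

@0: hp [2B, align 2] → 2
@2: id [2B, align 2] → 4
@4: vx [4B, align 4] → 8
@8: vy [4B, align 4] → 12
@12: target [3B, align 1] → 15
+1 pad (align 4)
@16: score [4B, align 4] → 20
@20: team [20B, align 4] → 40
@40: ammo [1B, align 1] → 41
+3 tail pad (align 4)
size 44, align 4
array of 21: 21 × 44 = 924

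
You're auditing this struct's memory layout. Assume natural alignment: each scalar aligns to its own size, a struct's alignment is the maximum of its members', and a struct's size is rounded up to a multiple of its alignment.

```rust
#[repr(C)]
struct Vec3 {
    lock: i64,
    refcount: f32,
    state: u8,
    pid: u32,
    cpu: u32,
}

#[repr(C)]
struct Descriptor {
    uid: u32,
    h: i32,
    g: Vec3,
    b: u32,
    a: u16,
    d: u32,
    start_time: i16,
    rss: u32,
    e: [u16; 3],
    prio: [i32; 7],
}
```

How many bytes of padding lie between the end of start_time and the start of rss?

2

Vec3: 0..8  lock  (8B, 8-aligned); 8..12  refcount  (4B, 4-aligned); 12..13  state  (1B, 1-aligned); 13..16  -- padding (3B); 16..20  pid  (4B, 4-aligned); 20..24  cpu  (4B, 4-aligned); sizeof = 24, alignof = 8
0..4  uid  (4B, 4-aligned)
4..8  h  (4B, 4-aligned)
8..32  g  (24B, 8-aligned)
32..36  b  (4B, 4-aligned)
36..38  a  (2B, 2-aligned)
38..40  -- padding (2B)
40..44  d  (4B, 4-aligned)
44..46  start_time  (2B, 2-aligned)
46..48  -- padding (2B)
48..52  rss  (4B, 4-aligned)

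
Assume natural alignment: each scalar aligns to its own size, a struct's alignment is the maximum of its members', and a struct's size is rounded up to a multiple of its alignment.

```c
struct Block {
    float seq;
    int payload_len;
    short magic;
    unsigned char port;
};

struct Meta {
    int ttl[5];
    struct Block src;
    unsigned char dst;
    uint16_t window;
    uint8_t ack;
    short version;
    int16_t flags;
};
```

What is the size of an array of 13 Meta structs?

572

Block: @0: seq [4B, align 4] → 4; @4: payload_len [4B, align 4] → 8; @8: magic [2B, align 2] → 10; @10: port [1B, align 1] → 11; +1 tail pad (align 4); size 12, align 4
@0: ttl [20B, align 4] → 20
@20: src [12B, align 4] → 32
@32: dst [1B, align 1] → 33
+1 pad (align 2)
@34: window [2B, align 2] → 36
@36: ack [1B, align 1] → 37
+1 pad (align 2)
@38: version [2B, align 2] → 40
@40: flags [2B, align 2] → 42
+2 tail pad (align 4)
size 44, align 4
array of 13: 13 × 44 = 572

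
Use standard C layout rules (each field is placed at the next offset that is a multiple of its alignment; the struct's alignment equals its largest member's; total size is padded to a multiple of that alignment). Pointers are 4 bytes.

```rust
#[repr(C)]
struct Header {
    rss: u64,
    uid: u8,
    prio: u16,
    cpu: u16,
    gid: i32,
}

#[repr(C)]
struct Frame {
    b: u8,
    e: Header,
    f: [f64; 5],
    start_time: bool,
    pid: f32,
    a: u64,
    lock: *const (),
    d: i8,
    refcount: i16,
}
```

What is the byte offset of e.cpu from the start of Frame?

20

Header: 0..8  rss  (8B, 8-aligned); 8..9  uid  (1B, 1-aligned); 9..10  -- padding (1B); 10..12  prio  (2B, 2-aligned); 12..14  cpu  (2B, 2-aligned); 14..16  -- padding (2B); 16..20  gid  (4B, 4-aligned); 20..24  -- tail padding (4B); sizeof = 24, alignof = 8
0..1  b  (1B, 1-aligned)
1..8  -- padding (7B)
8..32  e  (24B, 8-aligned)
within Header: cpu at 12
8 + 12 = 20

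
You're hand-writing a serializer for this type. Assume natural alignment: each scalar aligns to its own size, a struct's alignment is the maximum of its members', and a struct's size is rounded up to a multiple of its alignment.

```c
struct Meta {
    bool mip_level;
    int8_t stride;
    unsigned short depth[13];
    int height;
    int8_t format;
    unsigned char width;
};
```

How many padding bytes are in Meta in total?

2

mip_level at 0 (size 1, align 1) → ends 1
stride at 1 (size 1, align 1) → ends 2
depth at 2 (size 26, align 2) → ends 28
height at 28 (size 4, align 4) → ends 32
format at 32 (size 1, align 1) → ends 33
width at 33 (size 1, align 1) → ends 34
tail pad 2 to reach multiple of 4
total 36 bytes, alignment 4
data bytes 34, size 36 → padding 2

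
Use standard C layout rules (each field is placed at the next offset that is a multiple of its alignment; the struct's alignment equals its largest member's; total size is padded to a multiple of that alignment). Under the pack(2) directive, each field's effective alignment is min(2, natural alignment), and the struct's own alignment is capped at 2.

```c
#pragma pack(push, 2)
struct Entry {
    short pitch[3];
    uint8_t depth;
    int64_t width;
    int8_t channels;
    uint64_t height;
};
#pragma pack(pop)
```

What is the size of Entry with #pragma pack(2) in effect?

26

0..6  pitch  (6B, 2-aligned)
6..7  depth  (1B, 1-aligned)
7..8  -- padding (1B)
8..16  width  (8B, 2-aligned)
16..17  channels  (1B, 1-aligned)
17..18  -- padding (1B)
18..26  height  (8B, 2-aligned)
sizeof = 26, alignof = 2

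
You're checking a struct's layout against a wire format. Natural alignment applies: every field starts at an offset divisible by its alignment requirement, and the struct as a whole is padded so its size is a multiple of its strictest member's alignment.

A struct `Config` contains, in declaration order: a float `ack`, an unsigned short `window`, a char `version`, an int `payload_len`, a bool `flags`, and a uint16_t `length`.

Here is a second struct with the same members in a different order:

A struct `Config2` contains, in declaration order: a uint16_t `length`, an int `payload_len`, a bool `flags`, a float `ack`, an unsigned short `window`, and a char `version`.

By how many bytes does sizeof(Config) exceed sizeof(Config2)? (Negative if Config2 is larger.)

-4

@0: ack [4B, align 4] → 4
@4: window [2B, align 2] → 6
@6: version [1B, align 1] → 7
+1 pad (align 4)
@8: payload_len [4B, align 4] → 12
@12: flags [1B, align 1] → 13
+1 pad (align 2)
@14: length [2B, align 2] → 16
size 16, align 4
— Config2 —
@0: length [2B, align 2] → 2
+2 pad (align 4)
@4: payload_len [4B, align 4] → 8
@8: flags [1B, align 1] → 9
+3 pad (align 4)
@12: ack [4B, align 4] → 16
@16: window [2B, align 2] → 18
@18: version [1B, align 1] → 19
+1 tail pad (align 4)
size 20, align 4
16 − 20 = -4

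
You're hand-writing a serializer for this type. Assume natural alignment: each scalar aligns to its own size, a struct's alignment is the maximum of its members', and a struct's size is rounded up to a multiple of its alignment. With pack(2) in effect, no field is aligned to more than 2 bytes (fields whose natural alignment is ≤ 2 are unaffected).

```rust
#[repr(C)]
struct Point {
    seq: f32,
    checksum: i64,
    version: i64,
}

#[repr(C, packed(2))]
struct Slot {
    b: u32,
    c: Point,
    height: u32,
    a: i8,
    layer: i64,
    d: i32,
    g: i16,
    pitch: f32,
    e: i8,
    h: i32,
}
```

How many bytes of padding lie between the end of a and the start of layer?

1

Point: @0: seq [4B, align 4] → 4; +4 pad (align 8); @8: checksum [8B, align 8] → 16; @16: version [8B, align 8] → 24; size 24, align 8
@0: b [4B, align 2] → 4
@4: c [24B, align 2] → 28
@28: height [4B, align 2] → 32
@32: a [1B, align 1] → 33
+1 pad (align 2)
@34: layer [8B, align 2] → 42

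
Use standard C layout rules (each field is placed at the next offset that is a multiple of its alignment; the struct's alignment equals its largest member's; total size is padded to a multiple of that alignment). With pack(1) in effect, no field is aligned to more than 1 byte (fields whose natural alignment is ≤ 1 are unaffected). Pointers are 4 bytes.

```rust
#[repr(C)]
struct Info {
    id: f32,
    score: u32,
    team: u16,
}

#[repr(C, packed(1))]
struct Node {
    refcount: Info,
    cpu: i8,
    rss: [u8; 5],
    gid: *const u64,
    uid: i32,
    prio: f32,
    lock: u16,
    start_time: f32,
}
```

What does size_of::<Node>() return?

36 bytes

Info: 0..4  id  (4B, 4-aligned); 4..8  score  (4B, 4-aligned); 8..10  team  (2B, 2-aligned); 10..12  -- tail padding (2B); sizeof = 12, alignof = 4
0..12  refcount  (12B, 1-aligned)
12..13  cpu  (1B, 1-aligned)
13..18  rss  (5B, 1-aligned)
18..22  gid  (4B, 1-aligned)
22..26  uid  (4B, 1-aligned)
26..30  prio  (4B, 1-aligned)
30..32  lock  (2B, 1-aligned)
32..36  start_time  (4B, 1-aligned)
sizeof = 36, alignof = 1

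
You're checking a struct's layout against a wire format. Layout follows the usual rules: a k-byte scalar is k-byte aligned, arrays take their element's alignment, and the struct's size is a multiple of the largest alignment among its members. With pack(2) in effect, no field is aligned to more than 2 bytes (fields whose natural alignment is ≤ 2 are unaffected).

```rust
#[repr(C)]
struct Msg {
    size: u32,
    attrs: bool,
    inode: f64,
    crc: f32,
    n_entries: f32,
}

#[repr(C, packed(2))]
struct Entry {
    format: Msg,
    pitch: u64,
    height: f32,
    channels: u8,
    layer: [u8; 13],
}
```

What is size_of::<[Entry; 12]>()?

600

Msg: 0..4  size  (4B, 4-aligned); 4..5  attrs  (1B, 1-aligned); 5..8  -- padding (3B); 8..16  inode  (8B, 8-aligned); 16..20  crc  (4B, 4-aligned); 20..24  n_entries  (4B, 4-aligned); sizeof = 24, alignof = 8
0..24  format  (24B, 2-aligned)
24..32  pitch  (8B, 2-aligned)
32..36  height  (4B, 2-aligned)
36..37  channels  (1B, 1-aligned)
37..50  layer  (13B, 1-aligned)
sizeof = 50, alignof = 2
array of 12: 12 × 50 = 600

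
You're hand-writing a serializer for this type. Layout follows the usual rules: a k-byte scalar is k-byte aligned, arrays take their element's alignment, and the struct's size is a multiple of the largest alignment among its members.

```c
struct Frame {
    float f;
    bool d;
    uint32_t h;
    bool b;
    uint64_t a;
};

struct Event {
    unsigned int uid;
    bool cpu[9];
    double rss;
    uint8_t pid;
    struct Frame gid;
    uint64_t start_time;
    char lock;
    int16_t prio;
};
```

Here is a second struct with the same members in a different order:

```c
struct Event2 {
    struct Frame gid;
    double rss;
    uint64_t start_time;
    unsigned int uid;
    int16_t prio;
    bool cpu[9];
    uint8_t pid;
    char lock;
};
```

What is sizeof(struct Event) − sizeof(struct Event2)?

Frame: @0: f [4B, align 4] → 4; @4: d [1B, align 1] → 5; +3 pad (align 4); @8: h [4B, align 4] → 12; @12: b [1B, align 1] → 13; +3 pad (align 8); @16: a [8B, align 8] → 24; size 24, align 8
@0: uid [4B, align 4] → 4
@4: cpu [9B, align 1] → 13
+3 pad (align 8)
@16: rss [8B, align 8] → 24
@24: pid [1B, align 1] → 25
+7 pad (align 8)
@32: gid [24B, align 8] → 56
@56: start_time [8B, align 8] → 64
@64: lock [1B, align 1] → 65
+1 pad (align 2)
@66: prio [2B, align 2] → 68
+4 tail pad (align 8)
size 72, align 8
— Event2 —
@0: gid [24B, align 8] → 24
@24: rss [8B, align 8] → 32
@32: start_time [8B, align 8] → 40
@40: uid [4B, align 4] → 44
@44: prio [2B, align 2] → 46
@46: cpu [9B, align 1] → 55
@55: pid [1B, align 1] → 56
@56: lock [1B, align 1] → 57
+7 tail pad (align 8)
size 64, align 8
72 − 64 = 8

8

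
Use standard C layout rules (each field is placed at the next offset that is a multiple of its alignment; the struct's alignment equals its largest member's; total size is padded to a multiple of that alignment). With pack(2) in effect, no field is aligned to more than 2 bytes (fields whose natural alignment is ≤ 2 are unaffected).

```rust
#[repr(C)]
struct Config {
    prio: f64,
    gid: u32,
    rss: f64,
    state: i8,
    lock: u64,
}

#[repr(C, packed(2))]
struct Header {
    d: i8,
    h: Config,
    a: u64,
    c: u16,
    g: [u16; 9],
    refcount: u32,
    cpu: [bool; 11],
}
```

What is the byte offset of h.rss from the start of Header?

Config: prio at 0 (size 8, align 8) → ends 8; gid at 8 (size 4, align 4) → ends 12; pad 4 to align 8 for rss; rss at 16 (size 8, align 8) → ends 24; state at 24 (size 1, align 1) → ends 25; pad 7 to align 8 for lock; lock at 32 (size 8, align 8) → ends 40; total 40 bytes, alignment 8
d at 0 (size 1, align 1) → ends 1
pad 1 to align 2 for h
h at 2 (size 40, align 2) → ends 42
within Config: rss at 16
2 + 16 = 18

18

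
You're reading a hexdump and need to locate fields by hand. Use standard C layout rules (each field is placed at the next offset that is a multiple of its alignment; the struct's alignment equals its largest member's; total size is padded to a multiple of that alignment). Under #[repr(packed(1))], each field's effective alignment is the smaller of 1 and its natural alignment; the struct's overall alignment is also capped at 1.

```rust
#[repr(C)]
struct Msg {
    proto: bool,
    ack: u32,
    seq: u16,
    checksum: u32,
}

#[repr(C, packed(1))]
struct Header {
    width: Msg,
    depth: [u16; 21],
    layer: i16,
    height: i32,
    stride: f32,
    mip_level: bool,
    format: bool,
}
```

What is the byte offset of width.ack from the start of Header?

4

Msg: proto at 0 (size 1, align 1) → ends 1; pad 3 to align 4 for ack; ack at 4 (size 4, align 4) → ends 8; seq at 8 (size 2, align 2) → ends 10; pad 2 to align 4 for checksum; checksum at 12 (size 4, align 4) → ends 16; total 16 bytes, alignment 4
width at 0 (size 16, align 1) → ends 16
within Msg: ack at 4
0 + 4 = 4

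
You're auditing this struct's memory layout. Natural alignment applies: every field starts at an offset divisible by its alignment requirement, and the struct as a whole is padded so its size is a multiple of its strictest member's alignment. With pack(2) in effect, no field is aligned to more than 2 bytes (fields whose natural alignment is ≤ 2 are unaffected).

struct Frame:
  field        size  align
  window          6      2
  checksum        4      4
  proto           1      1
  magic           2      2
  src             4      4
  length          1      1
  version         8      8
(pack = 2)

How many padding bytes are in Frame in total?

2

window at 0 (size 6, align 2) → ends 6
checksum at 6 (size 4, align 2) → ends 10
proto at 10 (size 1, align 1) → ends 11
pad 1 to align 2 for magic
magic at 12 (size 2, align 2) → ends 14
src at 14 (size 4, align 2) → ends 18
length at 18 (size 1, align 1) → ends 19
pad 1 to align 2 for version
version at 20 (size 8, align 2) → ends 28
total 28 bytes, alignment 2
data bytes 26, size 28 → padding 2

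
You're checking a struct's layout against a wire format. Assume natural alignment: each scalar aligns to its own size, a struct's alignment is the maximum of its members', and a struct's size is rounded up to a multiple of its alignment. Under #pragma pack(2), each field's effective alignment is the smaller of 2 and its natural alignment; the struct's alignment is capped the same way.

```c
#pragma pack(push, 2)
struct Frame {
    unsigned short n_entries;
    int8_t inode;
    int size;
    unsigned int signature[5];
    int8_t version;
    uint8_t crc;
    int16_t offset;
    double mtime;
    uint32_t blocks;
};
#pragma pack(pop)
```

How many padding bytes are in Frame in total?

@0: n_entries [2B, align 2] → 2
@2: inode [1B, align 1] → 3
+1 pad (align 2)
@4: size [4B, align 2] → 8
@8: signature [20B, align 2] → 28
@28: version [1B, align 1] → 29
@29: crc [1B, align 1] → 30
@30: offset [2B, align 2] → 32
@32: mtime [8B, align 2] → 40
@40: blocks [4B, align 2] → 44
size 44, align 2
data bytes 43, size 44 → padding 1

1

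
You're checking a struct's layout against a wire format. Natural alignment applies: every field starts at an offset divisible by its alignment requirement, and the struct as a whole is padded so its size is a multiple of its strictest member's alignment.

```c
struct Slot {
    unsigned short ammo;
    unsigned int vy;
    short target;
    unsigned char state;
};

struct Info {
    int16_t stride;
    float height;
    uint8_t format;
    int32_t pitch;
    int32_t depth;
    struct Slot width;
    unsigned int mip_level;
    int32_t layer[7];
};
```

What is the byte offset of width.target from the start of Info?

Slot: 0..2  ammo  (2B, 2-aligned); 2..4  -- padding (2B); 4..8  vy  (4B, 4-aligned); 8..10  target  (2B, 2-aligned); 10..11  state  (1B, 1-aligned); 11..12  -- tail padding (1B); sizeof = 12, alignof = 4
0..2  stride  (2B, 2-aligned)
2..4  -- padding (2B)
4..8  height  (4B, 4-aligned)
8..9  format  (1B, 1-aligned)
9..12  -- padding (3B)
12..16  pitch  (4B, 4-aligned)
16..20  depth  (4B, 4-aligned)
20..32  width  (12B, 4-aligned)
within Slot: target at 8
20 + 8 = 28

28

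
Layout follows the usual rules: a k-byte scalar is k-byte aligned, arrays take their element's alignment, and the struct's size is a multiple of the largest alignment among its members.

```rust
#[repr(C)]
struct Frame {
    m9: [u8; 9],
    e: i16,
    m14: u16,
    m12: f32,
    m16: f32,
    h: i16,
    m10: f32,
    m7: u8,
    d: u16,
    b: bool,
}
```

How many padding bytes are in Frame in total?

m9 at 0 (size 9, align 1) → ends 9
pad 1 to align 2 for e
e at 10 (size 2, align 2) → ends 12
m14 at 12 (size 2, align 2) → ends 14
pad 2 to align 4 for m12
m12 at 16 (size 4, align 4) → ends 20
m16 at 20 (size 4, align 4) → ends 24
h at 24 (size 2, align 2) → ends 26
pad 2 to align 4 for m10
m10 at 28 (size 4, align 4) → ends 32
m7 at 32 (size 1, align 1) → ends 33
pad 1 to align 2 for d
d at 34 (size 2, align 2) → ends 36
b at 36 (size 1, align 1) → ends 37
tail pad 3 to reach multiple of 4
total 40 bytes, alignment 4
data bytes 31, size 40 → padding 9

9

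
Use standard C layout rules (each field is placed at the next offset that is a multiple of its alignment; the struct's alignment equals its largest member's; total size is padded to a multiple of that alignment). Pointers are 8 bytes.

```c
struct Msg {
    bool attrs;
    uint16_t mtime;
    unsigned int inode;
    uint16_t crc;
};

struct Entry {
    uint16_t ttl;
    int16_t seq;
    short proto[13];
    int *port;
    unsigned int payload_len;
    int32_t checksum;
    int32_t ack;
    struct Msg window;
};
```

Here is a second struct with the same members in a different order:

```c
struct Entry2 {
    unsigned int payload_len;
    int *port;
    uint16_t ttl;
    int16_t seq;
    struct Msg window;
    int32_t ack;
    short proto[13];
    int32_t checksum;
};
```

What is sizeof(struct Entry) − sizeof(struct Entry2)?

-8

Msg: attrs at 0 (size 1, align 1) → ends 1; pad 1 to align 2 for mtime; mtime at 2 (size 2, align 2) → ends 4; inode at 4 (size 4, align 4) → ends 8; crc at 8 (size 2, align 2) → ends 10; tail pad 2 to reach multiple of 4; total 12 bytes, alignment 4
ttl at 0 (size 2, align 2) → ends 2
seq at 2 (size 2, align 2) → ends 4
proto at 4 (size 26, align 2) → ends 30
pad 2 to align 8 for port
port at 32 (size 8, align 8) → ends 40
payload_len at 40 (size 4, align 4) → ends 44
checksum at 44 (size 4, align 4) → ends 48
ack at 48 (size 4, align 4) → ends 52
window at 52 (size 12, align 4) → ends 64
total 64 bytes, alignment 8
— Entry2 —
payload_len at 0 (size 4, align 4) → ends 4
pad 4 to align 8 for port
port at 8 (size 8, align 8) → ends 16
ttl at 16 (size 2, align 2) → ends 18
seq at 18 (size 2, align 2) → ends 20
window at 20 (size 12, align 4) → ends 32
ack at 32 (size 4, align 4) → ends 36
proto at 36 (size 26, align 2) → ends 62
pad 2 to align 4 for checksum
checksum at 64 (size 4, align 4) → ends 68
tail pad 4 to reach multiple of 8
total 72 bytes, alignment 8
64 − 72 = -8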